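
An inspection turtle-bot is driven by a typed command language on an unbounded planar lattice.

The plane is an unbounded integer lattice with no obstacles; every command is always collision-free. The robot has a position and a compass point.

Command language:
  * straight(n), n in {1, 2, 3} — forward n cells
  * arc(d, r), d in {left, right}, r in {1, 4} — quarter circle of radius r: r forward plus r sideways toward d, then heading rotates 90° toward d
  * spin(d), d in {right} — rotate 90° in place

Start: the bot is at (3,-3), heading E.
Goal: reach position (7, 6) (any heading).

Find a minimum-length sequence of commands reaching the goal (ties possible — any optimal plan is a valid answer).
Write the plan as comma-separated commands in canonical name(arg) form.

initial: at (3,-3), heading E
[1] after arc(left, 4): at (7,1), heading N
[2] after straight(3): at (7,4), heading N
[3] after straight(2): at (7,6), heading N
minimal: 3 command(s), checked below 3.

arc(left, 4), straight(3), straight(2)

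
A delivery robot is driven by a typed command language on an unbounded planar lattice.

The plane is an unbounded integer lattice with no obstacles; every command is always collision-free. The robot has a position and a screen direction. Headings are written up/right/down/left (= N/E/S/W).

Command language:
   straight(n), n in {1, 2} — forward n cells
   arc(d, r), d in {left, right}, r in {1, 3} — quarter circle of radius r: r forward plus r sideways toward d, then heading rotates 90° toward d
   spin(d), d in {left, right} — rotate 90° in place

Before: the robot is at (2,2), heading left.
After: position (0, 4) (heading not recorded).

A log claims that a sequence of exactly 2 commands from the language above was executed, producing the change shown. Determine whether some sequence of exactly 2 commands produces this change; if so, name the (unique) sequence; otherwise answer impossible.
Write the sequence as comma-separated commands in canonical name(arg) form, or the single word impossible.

key: running arc(left, 1) before arc(right, 1) would end elsewhere — order is forced
start: at (2,2), heading left
1. arc(right, 1) → at (1,3), heading up
2. arc(left, 1) → at (0,4), heading left
no other 2-command option fits: unique.

arc(right, 1), arc(left, 1)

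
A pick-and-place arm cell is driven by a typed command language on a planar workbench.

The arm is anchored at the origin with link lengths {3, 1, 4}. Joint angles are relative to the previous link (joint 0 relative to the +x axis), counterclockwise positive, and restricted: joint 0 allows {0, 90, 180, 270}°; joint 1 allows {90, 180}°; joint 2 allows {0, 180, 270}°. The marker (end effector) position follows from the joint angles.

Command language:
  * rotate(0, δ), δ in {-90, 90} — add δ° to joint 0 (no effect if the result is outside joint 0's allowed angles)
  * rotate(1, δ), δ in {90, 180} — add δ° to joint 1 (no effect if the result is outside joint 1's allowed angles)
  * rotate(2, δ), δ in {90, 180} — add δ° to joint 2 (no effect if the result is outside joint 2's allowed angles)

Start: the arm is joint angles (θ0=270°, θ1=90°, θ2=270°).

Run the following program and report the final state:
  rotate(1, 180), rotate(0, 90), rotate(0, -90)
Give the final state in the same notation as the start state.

initial: joint angles (θ0=270°, θ1=90°, θ2=270°)
1. rotate(1, 180) → joint angles (θ0=270°, θ1=90°, θ2=270°)
2. rotate(0, 90) → joint angles (θ0=0°, θ1=90°, θ2=270°)
3. rotate(0, -90) → joint angles (θ0=270°, θ1=90°, θ2=270°)

joint angles (θ0=270°, θ1=90°, θ2=270°)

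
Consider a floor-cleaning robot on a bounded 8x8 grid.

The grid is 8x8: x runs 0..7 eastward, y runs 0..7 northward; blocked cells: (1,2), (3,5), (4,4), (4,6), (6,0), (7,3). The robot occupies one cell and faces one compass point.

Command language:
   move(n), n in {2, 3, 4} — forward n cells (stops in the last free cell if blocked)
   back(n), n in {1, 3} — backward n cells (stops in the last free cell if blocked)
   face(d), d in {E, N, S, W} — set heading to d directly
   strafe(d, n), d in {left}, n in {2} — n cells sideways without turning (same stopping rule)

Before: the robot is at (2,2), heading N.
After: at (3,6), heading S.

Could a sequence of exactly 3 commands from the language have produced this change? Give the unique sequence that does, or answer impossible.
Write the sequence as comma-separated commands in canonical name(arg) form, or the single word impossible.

move(4), face(S), strafe(left, 2)

key: running strafe(left, 2) before move(4) would end elsewhere — order is forced
from: at (2,2), heading N
t=1 move(4) ⇒ at (2,6), heading N
t=2 face(S) ⇒ at (2,6), heading S
t=3 strafe(left, 2) ⇒ at (3,6), heading S
uniquely the one of 1000 3-step routes that fits.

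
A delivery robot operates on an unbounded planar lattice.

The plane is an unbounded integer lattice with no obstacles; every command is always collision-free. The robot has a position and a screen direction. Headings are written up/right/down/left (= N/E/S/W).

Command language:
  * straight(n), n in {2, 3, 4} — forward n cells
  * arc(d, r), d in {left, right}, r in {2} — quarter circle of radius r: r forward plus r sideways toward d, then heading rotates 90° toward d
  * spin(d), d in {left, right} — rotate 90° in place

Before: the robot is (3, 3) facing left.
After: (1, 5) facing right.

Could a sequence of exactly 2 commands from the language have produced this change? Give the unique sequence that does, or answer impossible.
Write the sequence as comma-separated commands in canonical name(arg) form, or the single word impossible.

arc(right, 2), spin(right)

key: order matters: swapping arc(right, 2) and spin(right) lands elsewhere
from: (3, 3) facing left
step 1 (arc(right, 2)): (1, 5) facing up
step 2 (spin(right)): (1, 5) facing right
uniquely the one of 49 2-step routes that fits.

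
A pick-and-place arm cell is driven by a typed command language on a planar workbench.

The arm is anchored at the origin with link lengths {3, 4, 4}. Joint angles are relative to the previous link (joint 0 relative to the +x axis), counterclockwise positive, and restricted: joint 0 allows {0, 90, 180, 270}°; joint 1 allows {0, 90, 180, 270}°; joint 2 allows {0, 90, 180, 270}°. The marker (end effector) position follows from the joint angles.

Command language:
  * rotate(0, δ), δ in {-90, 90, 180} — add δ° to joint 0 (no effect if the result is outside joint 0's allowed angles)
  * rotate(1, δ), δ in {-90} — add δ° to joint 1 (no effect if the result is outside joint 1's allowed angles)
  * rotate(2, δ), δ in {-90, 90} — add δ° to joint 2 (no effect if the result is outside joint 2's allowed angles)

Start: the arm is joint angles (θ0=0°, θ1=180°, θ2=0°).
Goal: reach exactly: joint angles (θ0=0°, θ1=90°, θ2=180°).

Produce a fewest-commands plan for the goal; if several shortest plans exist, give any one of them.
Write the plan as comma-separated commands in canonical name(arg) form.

rotate(2, -90), rotate(2, -90), rotate(1, -90)

t0: joint angles (θ0=0°, θ1=180°, θ2=0°)
t=1 rotate(2, -90) ⇒ joint angles (θ0=0°, θ1=180°, θ2=270°)
t=2 rotate(2, -90) ⇒ joint angles (θ0=0°, θ1=180°, θ2=180°)
t=3 rotate(1, -90) ⇒ joint angles (θ0=0°, θ1=90°, θ2=180°)
shorter routes all fall short; 3 is best.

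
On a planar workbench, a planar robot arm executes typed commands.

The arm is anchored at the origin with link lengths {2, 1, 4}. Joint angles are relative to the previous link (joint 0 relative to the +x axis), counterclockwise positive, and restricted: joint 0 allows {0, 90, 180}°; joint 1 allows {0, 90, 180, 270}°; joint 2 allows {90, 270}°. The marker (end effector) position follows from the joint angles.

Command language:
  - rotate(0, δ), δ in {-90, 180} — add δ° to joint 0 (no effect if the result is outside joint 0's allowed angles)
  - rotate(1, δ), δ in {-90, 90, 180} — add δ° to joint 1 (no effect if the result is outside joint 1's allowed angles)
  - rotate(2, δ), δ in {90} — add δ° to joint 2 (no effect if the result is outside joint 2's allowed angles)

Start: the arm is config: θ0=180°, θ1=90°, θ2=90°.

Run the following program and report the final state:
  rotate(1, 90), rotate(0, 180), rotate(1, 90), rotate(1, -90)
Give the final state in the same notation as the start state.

t0: config: θ0=180°, θ1=90°, θ2=90°
step 1 (rotate(1, 90)): config: θ0=180°, θ1=180°, θ2=90°
step 2 (rotate(0, 180)): config: θ0=0°, θ1=180°, θ2=90°
step 3 (rotate(1, 90)): config: θ0=0°, θ1=270°, θ2=90°
step 4 (rotate(1, -90)): config: θ0=0°, θ1=180°, θ2=90°

config: θ0=0°, θ1=180°, θ2=90°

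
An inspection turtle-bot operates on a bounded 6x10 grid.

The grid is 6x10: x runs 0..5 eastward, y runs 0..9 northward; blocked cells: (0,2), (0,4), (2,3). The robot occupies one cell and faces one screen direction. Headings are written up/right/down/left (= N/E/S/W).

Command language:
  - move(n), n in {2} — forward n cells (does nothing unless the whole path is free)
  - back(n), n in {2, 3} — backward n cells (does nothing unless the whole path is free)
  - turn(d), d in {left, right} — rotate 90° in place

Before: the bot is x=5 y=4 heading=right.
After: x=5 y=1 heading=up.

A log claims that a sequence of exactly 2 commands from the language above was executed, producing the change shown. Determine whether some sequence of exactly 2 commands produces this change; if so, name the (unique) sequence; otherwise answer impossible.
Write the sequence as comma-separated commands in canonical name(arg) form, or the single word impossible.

turn(left), back(3)

key: cell and facing (now N) both changed — the 2 commands mix motion and turning
initial: x=5 y=4 heading=right
step 1 (turn(left)): x=5 y=4 heading=up
step 2 (back(3)): x=5 y=1 heading=up
all 25 alternatives checked — unique.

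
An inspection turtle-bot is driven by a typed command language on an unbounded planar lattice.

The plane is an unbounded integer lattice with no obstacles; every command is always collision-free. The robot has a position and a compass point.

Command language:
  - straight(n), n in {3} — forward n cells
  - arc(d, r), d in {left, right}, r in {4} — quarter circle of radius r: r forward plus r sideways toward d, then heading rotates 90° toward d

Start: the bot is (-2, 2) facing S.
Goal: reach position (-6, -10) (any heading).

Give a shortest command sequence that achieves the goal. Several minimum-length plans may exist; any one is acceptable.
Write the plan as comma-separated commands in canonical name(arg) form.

t0: (-2, 2) facing S
t=1 arc(right, 4) ⇒ (-6, -2) facing W
t=2 arc(left, 4) ⇒ (-10, -6) facing S
t=3 arc(left, 4) ⇒ (-6, -10) facing E
no 2-step plan works, so 3 is optimal.

arc(right, 4), arc(left, 4), arc(left, 4)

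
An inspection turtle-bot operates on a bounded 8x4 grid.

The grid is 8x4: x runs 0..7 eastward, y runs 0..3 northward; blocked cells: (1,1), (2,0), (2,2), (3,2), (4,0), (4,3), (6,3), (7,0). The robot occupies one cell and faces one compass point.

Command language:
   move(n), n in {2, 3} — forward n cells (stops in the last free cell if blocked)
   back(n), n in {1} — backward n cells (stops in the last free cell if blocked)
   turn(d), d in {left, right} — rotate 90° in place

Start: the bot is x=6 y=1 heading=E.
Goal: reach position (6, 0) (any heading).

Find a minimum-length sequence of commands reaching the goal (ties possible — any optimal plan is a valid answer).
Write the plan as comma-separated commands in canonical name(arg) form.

turn(left), back(1)

t0: x=6 y=1 heading=E
[1] after turn(left): x=6 y=1 heading=N
[2] after back(1): x=6 y=0 heading=N
no 1-step plan works, so 2 is optimal.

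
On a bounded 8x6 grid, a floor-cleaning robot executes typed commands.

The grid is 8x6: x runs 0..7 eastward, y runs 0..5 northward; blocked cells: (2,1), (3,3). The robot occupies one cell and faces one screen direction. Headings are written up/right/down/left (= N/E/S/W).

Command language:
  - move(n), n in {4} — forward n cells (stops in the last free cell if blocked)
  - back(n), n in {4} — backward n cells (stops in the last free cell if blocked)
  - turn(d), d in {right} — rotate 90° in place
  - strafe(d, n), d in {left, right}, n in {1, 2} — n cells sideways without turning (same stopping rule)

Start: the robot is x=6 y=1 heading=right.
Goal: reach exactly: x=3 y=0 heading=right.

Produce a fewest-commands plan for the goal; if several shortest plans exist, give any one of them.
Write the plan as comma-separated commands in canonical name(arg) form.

back(4), strafe(right, 1)

start: x=6 y=1 heading=right
t=1 back(4) ⇒ x=3 y=1 heading=right
t=2 strafe(right, 1) ⇒ x=3 y=0 heading=right
nothing shorter than 2 reaches the goal.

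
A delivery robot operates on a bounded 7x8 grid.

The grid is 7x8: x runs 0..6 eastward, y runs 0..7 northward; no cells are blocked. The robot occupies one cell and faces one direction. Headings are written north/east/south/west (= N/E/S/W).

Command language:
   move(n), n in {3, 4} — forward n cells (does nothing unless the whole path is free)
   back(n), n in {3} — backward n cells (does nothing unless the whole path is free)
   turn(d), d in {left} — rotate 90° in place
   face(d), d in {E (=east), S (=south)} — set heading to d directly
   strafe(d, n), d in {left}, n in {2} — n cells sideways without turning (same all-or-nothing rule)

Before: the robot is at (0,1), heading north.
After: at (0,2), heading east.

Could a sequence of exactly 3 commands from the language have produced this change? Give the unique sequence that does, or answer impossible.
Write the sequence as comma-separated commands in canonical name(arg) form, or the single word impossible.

move(4), back(3), face(E)

key: position moved to (0,2) AND the heading swung to E — translation plus rotation needed
initial: at (0,1), heading north
step 1 (move(4)): at (0,5), heading north
step 2 (back(3)): at (0,2), heading north
step 3 (face(E)): at (0,2), heading east
no rival 3-sequence matches.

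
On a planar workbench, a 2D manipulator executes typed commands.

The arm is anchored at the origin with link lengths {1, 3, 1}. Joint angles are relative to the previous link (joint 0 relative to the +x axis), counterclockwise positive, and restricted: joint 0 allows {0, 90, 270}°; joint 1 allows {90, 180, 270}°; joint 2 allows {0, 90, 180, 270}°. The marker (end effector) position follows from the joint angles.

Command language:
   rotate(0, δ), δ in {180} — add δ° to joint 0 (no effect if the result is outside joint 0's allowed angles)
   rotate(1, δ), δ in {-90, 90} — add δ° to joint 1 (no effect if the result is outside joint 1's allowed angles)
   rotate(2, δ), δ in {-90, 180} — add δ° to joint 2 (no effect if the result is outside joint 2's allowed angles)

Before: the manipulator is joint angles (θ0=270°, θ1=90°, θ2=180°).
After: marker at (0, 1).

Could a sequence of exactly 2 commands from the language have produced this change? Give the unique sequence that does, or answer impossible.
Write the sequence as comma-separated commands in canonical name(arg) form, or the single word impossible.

key: order matters: swapping rotate(1, -90) and rotate(1, 90) lands elsewhere
begin: joint angles (θ0=270°, θ1=90°, θ2=180°)
[1] after rotate(1, -90): joint angles (θ0=270°, θ1=90°, θ2=180°)
[2] after rotate(1, 90): joint angles (θ0=270°, θ1=180°, θ2=180°)
no rival 2-sequence matches.

rotate(1, -90), rotate(1, 90)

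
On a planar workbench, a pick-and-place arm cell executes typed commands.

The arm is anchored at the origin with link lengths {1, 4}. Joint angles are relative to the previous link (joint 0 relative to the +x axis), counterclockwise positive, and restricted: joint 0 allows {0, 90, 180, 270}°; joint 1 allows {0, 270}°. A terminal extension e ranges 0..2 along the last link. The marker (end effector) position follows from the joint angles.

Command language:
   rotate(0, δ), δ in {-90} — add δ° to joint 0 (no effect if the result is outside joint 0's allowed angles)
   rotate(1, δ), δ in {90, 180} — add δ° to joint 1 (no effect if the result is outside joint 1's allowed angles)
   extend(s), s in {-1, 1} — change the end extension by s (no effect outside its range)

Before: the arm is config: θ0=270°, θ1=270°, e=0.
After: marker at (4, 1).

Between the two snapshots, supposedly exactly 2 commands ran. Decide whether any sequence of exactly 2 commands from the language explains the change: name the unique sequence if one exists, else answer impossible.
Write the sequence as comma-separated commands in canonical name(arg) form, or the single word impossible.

begin: config: θ0=270°, θ1=270°, e=0
step 1 (rotate(0, -90)): config: θ0=180°, θ1=270°, e=0
step 2 (rotate(0, -90)): config: θ0=90°, θ1=270°, e=0
uniquely the one of 25 2-step routes that fits.

rotate(0, -90), rotate(0, -90)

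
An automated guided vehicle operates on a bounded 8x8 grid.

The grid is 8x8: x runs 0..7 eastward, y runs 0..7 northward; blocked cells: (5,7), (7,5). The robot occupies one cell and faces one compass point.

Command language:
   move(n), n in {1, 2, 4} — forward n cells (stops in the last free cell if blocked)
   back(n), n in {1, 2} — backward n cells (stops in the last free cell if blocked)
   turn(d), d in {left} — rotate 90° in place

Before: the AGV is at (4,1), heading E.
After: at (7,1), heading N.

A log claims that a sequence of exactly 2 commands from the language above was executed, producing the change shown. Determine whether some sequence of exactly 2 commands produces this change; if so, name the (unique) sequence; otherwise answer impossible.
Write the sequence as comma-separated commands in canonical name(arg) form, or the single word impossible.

key: cell and facing (now N) both changed — the 2 commands mix motion and turning
t0: at (4,1), heading E
1. move(4) → at (7,1), heading E
2. turn(left) → at (7,1), heading N
uniquely the one of 36 2-step routes that fits.

move(4), turn(left)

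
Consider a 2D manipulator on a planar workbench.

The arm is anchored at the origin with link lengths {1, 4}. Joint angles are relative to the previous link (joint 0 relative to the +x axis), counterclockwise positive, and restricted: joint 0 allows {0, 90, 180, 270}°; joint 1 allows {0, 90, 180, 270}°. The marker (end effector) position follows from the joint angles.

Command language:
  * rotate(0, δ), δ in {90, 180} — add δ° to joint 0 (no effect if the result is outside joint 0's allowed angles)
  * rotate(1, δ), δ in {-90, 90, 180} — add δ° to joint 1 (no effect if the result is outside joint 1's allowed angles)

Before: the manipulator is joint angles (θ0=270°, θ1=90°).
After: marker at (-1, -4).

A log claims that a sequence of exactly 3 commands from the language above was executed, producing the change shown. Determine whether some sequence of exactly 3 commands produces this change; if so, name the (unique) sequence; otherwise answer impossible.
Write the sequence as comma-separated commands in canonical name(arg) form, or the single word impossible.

from: joint angles (θ0=270°, θ1=90°)
[1] after rotate(0, 90): joint angles (θ0=0°, θ1=90°)
[2] after rotate(0, 90): joint angles (θ0=90°, θ1=90°)
[3] after rotate(0, 90): joint angles (θ0=180°, θ1=90°)
no rival 3-sequence matches.

rotate(0, 90), rotate(0, 90), rotate(0, 90)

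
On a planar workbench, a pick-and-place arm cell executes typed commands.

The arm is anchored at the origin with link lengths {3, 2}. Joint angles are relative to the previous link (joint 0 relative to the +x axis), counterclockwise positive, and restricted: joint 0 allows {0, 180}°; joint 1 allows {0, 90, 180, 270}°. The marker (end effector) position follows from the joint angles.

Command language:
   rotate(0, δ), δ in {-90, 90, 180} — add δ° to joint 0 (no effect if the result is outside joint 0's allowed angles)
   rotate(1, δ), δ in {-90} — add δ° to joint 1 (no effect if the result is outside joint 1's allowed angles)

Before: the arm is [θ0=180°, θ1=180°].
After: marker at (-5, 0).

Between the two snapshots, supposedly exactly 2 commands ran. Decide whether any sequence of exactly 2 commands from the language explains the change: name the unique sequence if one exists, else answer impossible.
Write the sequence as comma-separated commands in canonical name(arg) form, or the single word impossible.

t0: [θ0=180°, θ1=180°]
step 1 (rotate(1, -90)): [θ0=180°, θ1=90°]
step 2 (rotate(1, -90)): [θ0=180°, θ1=0°]
no other 2-command option fits: unique.

rotate(1, -90), rotate(1, -90)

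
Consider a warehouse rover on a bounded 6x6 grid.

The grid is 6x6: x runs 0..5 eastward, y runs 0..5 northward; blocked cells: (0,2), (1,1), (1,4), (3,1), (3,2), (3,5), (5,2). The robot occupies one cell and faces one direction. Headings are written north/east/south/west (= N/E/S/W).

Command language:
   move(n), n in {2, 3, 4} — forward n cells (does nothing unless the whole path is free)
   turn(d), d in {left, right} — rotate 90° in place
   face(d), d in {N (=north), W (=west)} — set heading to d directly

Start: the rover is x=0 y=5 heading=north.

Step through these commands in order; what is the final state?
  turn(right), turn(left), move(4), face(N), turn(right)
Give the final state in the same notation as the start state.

x=0 y=5 heading=east

initial: x=0 y=5 heading=north
t=1 turn(right) ⇒ x=0 y=5 heading=east
t=2 turn(left) ⇒ x=0 y=5 heading=north
t=3 move(4) ⇒ x=0 y=5 heading=north
t=4 face(N) ⇒ x=0 y=5 heading=north
t=5 turn(right) ⇒ x=0 y=5 heading=east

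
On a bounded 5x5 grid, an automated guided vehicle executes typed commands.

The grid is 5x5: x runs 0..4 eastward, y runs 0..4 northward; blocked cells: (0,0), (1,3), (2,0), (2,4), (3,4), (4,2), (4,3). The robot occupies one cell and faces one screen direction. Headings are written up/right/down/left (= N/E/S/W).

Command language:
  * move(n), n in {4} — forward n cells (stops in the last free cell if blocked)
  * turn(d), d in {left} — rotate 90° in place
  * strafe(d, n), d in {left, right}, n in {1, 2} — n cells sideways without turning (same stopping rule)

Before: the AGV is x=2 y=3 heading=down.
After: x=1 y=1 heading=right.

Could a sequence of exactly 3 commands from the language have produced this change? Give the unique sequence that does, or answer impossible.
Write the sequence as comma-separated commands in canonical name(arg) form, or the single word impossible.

key: move(4) is stopped early by the blocked cell at (2,0)
start: x=2 y=3 heading=down
1. move(4) → x=2 y=1 heading=down
2. strafe(right, 1) → x=1 y=1 heading=down
3. turn(left) → x=1 y=1 heading=right
no other 3-command option fits: unique.

move(4), strafe(right, 1), turn(left)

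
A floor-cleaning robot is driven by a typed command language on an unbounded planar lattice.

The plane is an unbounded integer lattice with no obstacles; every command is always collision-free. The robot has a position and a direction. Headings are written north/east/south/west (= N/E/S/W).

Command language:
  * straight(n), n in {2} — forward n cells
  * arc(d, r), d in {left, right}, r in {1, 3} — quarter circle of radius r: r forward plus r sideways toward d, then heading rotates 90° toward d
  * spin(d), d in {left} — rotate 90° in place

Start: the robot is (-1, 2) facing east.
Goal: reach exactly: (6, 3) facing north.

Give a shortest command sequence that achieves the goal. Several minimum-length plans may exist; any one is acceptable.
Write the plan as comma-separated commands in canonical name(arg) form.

from: (-1, 2) facing east
t=1 straight(2) ⇒ (1, 2) facing east
t=2 straight(2) ⇒ (3, 2) facing east
t=3 straight(2) ⇒ (5, 2) facing east
t=4 arc(left, 1) ⇒ (6, 3) facing north
shorter routes all fall short; 4 is best.

straight(2), straight(2), straight(2), arc(left, 1)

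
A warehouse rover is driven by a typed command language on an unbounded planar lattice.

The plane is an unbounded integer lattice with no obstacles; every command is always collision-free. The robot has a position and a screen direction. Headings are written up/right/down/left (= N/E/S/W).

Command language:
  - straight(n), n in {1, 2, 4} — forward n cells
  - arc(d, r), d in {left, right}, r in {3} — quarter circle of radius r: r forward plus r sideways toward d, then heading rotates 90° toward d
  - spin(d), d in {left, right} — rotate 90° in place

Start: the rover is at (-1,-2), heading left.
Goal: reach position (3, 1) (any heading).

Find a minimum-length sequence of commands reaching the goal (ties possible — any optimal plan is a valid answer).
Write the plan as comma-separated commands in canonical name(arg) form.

begin: at (-1,-2), heading left
t=1 spin(right) ⇒ at (-1,-2), heading up
t=2 arc(right, 3) ⇒ at (2,1), heading right
t=3 straight(1) ⇒ at (3,1), heading right
minimal: 3 command(s), checked below 3.

spin(right), arc(right, 3), straight(1)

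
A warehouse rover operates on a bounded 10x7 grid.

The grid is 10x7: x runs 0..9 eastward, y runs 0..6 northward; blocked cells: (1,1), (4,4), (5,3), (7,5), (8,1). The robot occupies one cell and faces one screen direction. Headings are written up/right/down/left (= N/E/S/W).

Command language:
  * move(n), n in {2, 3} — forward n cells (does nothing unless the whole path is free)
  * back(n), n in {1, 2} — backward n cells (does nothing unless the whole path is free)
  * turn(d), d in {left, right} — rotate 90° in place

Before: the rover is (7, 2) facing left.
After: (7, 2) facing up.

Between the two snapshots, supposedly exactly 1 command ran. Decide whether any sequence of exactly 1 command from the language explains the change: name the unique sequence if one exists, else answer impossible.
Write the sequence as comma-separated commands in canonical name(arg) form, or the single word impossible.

turn(right)

key: (7,2) unchanged — the single command moves nothing
t0: (7, 2) facing left
step 1 (turn(right)): (7, 2) facing up
no other 1-command option fits: unique.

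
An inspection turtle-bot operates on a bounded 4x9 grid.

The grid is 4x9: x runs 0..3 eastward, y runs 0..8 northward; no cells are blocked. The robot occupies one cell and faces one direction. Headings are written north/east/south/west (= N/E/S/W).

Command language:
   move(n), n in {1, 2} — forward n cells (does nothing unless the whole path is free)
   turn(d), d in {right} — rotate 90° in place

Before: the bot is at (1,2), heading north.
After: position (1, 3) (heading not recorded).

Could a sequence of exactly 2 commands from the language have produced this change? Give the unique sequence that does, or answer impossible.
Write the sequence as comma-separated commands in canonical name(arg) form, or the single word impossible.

key: running turn(right) before move(1) would end elsewhere — order is forced
t0: at (1,2), heading north
step 1 (move(1)): at (1,3), heading north
step 2 (turn(right)): at (1,3), heading east
all 9 alternatives checked — unique.

move(1), turn(right)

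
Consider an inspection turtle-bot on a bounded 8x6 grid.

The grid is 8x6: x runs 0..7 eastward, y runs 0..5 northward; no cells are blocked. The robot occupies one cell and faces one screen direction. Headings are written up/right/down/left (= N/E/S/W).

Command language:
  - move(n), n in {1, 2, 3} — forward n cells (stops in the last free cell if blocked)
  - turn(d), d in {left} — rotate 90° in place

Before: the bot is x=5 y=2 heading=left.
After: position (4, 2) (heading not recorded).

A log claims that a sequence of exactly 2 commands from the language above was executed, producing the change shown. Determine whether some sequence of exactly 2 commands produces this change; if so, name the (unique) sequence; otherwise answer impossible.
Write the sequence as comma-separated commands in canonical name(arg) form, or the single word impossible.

move(1), turn(left)

key: running turn(left) before move(1) would end elsewhere — order is forced
t0: x=5 y=2 heading=left
[1] after move(1): x=4 y=2 heading=left
[2] after turn(left): x=4 y=2 heading=down
all 16 alternatives checked — unique.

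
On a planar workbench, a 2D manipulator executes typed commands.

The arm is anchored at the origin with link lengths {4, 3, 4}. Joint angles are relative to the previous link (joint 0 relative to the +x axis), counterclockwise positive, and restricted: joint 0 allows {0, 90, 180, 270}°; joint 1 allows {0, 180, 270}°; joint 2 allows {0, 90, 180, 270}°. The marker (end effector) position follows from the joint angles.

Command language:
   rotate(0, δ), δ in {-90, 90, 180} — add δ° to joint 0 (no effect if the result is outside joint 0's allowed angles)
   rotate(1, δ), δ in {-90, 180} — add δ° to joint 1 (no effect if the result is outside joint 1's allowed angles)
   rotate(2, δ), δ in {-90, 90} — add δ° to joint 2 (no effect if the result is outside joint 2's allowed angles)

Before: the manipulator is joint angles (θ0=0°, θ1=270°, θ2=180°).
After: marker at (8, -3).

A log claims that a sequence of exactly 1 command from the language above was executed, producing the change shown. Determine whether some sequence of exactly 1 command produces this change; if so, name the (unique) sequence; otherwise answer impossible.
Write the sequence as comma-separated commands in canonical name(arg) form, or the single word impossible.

initial: joint angles (θ0=0°, θ1=270°, θ2=180°)
step 1 (rotate(2, -90)): joint angles (θ0=0°, θ1=270°, θ2=90°)
no other 1-command option fits: unique.

rotate(2, -90)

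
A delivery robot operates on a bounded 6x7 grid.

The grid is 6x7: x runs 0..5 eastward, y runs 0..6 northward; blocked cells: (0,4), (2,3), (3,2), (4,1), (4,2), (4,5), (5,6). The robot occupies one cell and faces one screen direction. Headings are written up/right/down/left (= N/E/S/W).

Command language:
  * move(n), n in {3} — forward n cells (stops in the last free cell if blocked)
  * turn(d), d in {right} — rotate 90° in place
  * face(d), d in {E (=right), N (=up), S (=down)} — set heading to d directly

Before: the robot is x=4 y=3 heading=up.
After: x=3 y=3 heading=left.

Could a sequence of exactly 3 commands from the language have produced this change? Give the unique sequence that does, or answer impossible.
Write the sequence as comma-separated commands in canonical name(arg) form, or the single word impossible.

key: move(3) is stopped early by the blocked cell at (2,3)
from: x=4 y=3 heading=up
t=1 face(S) ⇒ x=4 y=3 heading=down
t=2 turn(right) ⇒ x=4 y=3 heading=left
t=3 move(3) ⇒ x=3 y=3 heading=left
all 125 alternatives checked — unique.

face(S), turn(right), move(3)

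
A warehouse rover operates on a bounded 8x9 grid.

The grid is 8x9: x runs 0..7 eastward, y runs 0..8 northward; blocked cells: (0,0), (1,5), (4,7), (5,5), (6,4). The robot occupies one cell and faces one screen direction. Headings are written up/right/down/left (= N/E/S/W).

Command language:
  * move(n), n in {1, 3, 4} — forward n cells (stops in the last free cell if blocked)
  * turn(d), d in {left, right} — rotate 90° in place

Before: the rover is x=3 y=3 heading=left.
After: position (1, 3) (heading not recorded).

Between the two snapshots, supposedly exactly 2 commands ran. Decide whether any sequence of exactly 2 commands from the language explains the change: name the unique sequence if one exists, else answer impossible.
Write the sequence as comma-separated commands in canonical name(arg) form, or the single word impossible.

begin: x=3 y=3 heading=left
[1] after move(1): x=2 y=3 heading=left
[2] after move(1): x=1 y=3 heading=left
no rival 2-sequence matches.

move(1), move(1)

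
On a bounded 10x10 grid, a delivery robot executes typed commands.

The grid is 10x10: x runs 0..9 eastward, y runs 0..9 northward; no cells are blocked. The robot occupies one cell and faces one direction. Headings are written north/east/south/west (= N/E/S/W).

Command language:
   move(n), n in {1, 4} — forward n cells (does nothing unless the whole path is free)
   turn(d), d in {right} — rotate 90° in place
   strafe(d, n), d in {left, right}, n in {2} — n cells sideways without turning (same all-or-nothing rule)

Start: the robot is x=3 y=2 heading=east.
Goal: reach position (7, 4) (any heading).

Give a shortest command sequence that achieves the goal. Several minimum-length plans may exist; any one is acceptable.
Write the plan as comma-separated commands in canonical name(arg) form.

strafe(left, 2), move(4)

begin: x=3 y=2 heading=east
step 1 (strafe(left, 2)): x=3 y=4 heading=east
step 2 (move(4)): x=7 y=4 heading=east
nothing shorter than 2 reaches the goal.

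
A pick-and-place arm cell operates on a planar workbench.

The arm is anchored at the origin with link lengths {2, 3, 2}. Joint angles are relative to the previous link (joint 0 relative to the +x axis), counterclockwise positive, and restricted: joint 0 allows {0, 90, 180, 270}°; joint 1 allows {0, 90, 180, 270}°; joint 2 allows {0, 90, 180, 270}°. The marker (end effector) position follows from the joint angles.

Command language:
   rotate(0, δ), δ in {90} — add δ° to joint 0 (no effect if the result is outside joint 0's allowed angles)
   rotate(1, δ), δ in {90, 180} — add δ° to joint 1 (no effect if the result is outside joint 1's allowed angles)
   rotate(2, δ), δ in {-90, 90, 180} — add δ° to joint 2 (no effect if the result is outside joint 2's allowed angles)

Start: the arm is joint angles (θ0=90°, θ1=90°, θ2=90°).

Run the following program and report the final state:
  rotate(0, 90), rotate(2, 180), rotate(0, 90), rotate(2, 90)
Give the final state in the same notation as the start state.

t0: joint angles (θ0=90°, θ1=90°, θ2=90°)
[1] after rotate(0, 90): joint angles (θ0=180°, θ1=90°, θ2=90°)
[2] after rotate(2, 180): joint angles (θ0=180°, θ1=90°, θ2=270°)
[3] after rotate(0, 90): joint angles (θ0=270°, θ1=90°, θ2=270°)
[4] after rotate(2, 90): joint angles (θ0=270°, θ1=90°, θ2=0°)

joint angles (θ0=270°, θ1=90°, θ2=0°)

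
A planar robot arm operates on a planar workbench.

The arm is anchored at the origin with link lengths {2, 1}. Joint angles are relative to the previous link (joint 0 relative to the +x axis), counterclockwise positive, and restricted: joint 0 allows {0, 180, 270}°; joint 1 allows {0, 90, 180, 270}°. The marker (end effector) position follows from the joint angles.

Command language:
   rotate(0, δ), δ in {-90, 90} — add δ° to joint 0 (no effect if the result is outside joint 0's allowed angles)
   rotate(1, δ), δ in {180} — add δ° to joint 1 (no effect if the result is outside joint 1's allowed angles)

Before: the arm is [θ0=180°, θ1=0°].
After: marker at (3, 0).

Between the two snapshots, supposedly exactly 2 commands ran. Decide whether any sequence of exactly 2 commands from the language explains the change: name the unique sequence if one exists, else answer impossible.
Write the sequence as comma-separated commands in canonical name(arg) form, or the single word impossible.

rotate(0, 90), rotate(0, 90)

from: [θ0=180°, θ1=0°]
t=1 rotate(0, 90) ⇒ [θ0=270°, θ1=0°]
t=2 rotate(0, 90) ⇒ [θ0=0°, θ1=0°]
all 9 alternatives checked — unique.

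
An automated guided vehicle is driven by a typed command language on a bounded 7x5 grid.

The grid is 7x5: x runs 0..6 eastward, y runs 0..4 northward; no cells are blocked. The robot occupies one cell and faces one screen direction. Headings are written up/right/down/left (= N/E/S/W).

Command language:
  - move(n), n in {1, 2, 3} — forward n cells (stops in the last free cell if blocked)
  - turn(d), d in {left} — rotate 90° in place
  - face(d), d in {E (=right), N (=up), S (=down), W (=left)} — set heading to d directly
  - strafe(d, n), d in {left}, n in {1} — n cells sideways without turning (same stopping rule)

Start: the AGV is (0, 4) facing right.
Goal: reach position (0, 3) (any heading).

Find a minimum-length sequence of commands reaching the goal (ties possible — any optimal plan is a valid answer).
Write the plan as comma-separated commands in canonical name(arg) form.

initial: (0, 4) facing right
t=1 face(W) ⇒ (0, 4) facing left
t=2 strafe(left, 1) ⇒ (0, 3) facing left
no 1-step plan works, so 2 is optimal.

face(W), strafe(left, 1)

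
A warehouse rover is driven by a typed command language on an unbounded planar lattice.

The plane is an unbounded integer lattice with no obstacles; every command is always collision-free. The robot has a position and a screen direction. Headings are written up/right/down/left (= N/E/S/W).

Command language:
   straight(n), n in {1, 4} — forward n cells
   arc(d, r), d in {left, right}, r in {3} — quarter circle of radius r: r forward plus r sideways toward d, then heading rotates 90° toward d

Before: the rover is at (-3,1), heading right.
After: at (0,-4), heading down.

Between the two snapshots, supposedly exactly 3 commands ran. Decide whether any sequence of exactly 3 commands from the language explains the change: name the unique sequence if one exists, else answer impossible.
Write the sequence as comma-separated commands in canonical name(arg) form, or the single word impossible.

arc(right, 3), straight(1), straight(1)

key: order matters: swapping arc(right, 3) and straight(1) lands elsewhere
start: at (-3,1), heading right
step 1 (arc(right, 3)): at (0,-2), heading down
step 2 (straight(1)): at (0,-3), heading down
step 3 (straight(1)): at (0,-4), heading down
uniquely the one of 64 3-step routes that fits.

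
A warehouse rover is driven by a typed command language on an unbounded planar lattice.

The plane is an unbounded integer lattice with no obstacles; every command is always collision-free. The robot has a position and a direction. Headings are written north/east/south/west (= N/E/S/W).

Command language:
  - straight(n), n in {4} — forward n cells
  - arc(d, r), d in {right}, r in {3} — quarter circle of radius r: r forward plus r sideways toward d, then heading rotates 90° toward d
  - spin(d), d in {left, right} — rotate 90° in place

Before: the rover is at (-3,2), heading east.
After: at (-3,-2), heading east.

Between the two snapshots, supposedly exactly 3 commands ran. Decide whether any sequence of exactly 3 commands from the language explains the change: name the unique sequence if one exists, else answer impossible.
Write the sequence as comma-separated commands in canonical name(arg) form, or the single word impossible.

spin(right), straight(4), spin(left)

key: still facing E at the end — net rotation zero over 3 steps
t0: at (-3,2), heading east
1. spin(right) → at (-3,2), heading south
2. straight(4) → at (-3,-2), heading south
3. spin(left) → at (-3,-2), heading east
uniquely the one of 64 3-step routes that fits.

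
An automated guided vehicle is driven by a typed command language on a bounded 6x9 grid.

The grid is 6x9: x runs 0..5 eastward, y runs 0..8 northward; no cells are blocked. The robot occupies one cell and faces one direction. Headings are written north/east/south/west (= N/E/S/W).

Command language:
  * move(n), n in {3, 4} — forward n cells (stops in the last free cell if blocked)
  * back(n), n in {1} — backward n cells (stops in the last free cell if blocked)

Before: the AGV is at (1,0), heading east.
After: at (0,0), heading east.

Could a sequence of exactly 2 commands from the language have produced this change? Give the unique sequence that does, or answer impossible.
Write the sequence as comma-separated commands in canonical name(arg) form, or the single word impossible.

back(1), back(1)

key: heading stays E — no command in the sequence turns
initial: at (1,0), heading east
step 1 (back(1)): at (0,0), heading east
step 2 (back(1)): at (0,0), heading east
no other 2-command option fits: unique.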